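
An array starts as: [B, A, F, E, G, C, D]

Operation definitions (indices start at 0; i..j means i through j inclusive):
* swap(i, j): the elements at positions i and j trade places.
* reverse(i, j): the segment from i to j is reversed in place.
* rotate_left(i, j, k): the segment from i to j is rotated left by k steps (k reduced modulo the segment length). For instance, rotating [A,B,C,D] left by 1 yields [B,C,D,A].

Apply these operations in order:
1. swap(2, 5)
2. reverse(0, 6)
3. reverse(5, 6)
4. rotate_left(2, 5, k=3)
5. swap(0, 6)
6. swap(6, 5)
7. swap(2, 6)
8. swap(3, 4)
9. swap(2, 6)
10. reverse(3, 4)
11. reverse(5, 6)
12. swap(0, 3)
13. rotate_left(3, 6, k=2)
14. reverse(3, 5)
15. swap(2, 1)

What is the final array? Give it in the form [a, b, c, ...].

Answer: [G, B, F, A, D, C, E]

Derivation:
After 1 (swap(2, 5)): [B, A, C, E, G, F, D]
After 2 (reverse(0, 6)): [D, F, G, E, C, A, B]
After 3 (reverse(5, 6)): [D, F, G, E, C, B, A]
After 4 (rotate_left(2, 5, k=3)): [D, F, B, G, E, C, A]
After 5 (swap(0, 6)): [A, F, B, G, E, C, D]
After 6 (swap(6, 5)): [A, F, B, G, E, D, C]
After 7 (swap(2, 6)): [A, F, C, G, E, D, B]
After 8 (swap(3, 4)): [A, F, C, E, G, D, B]
After 9 (swap(2, 6)): [A, F, B, E, G, D, C]
After 10 (reverse(3, 4)): [A, F, B, G, E, D, C]
After 11 (reverse(5, 6)): [A, F, B, G, E, C, D]
After 12 (swap(0, 3)): [G, F, B, A, E, C, D]
After 13 (rotate_left(3, 6, k=2)): [G, F, B, C, D, A, E]
After 14 (reverse(3, 5)): [G, F, B, A, D, C, E]
After 15 (swap(2, 1)): [G, B, F, A, D, C, E]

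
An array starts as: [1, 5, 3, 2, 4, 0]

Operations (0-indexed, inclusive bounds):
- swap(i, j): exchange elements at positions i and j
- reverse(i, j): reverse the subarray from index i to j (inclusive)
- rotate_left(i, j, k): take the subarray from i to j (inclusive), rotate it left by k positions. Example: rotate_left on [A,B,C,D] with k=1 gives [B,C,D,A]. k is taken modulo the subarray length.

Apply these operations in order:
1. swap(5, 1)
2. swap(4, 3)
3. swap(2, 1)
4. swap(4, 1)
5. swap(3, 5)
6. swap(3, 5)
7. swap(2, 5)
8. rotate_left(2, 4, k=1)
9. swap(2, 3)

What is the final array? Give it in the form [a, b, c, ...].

After 1 (swap(5, 1)): [1, 0, 3, 2, 4, 5]
After 2 (swap(4, 3)): [1, 0, 3, 4, 2, 5]
After 3 (swap(2, 1)): [1, 3, 0, 4, 2, 5]
After 4 (swap(4, 1)): [1, 2, 0, 4, 3, 5]
After 5 (swap(3, 5)): [1, 2, 0, 5, 3, 4]
After 6 (swap(3, 5)): [1, 2, 0, 4, 3, 5]
After 7 (swap(2, 5)): [1, 2, 5, 4, 3, 0]
After 8 (rotate_left(2, 4, k=1)): [1, 2, 4, 3, 5, 0]
After 9 (swap(2, 3)): [1, 2, 3, 4, 5, 0]

Answer: [1, 2, 3, 4, 5, 0]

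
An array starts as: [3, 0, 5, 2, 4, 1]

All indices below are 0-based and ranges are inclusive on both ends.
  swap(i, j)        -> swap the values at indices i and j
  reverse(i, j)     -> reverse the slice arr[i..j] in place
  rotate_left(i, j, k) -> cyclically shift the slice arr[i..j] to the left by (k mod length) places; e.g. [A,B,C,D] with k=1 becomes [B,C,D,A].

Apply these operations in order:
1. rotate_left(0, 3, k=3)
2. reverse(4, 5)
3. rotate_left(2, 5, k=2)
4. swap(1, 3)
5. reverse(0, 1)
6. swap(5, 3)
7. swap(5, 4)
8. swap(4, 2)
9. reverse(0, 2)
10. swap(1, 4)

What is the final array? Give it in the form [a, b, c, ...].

After 1 (rotate_left(0, 3, k=3)): [2, 3, 0, 5, 4, 1]
After 2 (reverse(4, 5)): [2, 3, 0, 5, 1, 4]
After 3 (rotate_left(2, 5, k=2)): [2, 3, 1, 4, 0, 5]
After 4 (swap(1, 3)): [2, 4, 1, 3, 0, 5]
After 5 (reverse(0, 1)): [4, 2, 1, 3, 0, 5]
After 6 (swap(5, 3)): [4, 2, 1, 5, 0, 3]
After 7 (swap(5, 4)): [4, 2, 1, 5, 3, 0]
After 8 (swap(4, 2)): [4, 2, 3, 5, 1, 0]
After 9 (reverse(0, 2)): [3, 2, 4, 5, 1, 0]
After 10 (swap(1, 4)): [3, 1, 4, 5, 2, 0]

Answer: [3, 1, 4, 5, 2, 0]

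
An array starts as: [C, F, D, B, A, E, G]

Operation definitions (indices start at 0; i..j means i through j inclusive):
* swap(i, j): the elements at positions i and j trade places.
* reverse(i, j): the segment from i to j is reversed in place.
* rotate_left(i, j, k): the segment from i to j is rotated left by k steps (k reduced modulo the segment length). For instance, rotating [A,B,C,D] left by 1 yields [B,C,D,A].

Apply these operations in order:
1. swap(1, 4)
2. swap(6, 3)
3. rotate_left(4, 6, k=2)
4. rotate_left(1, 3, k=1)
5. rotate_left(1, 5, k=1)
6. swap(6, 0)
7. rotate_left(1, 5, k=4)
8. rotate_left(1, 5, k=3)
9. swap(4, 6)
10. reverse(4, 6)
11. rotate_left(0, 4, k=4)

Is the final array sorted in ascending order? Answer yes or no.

Answer: no

Derivation:
After 1 (swap(1, 4)): [C, A, D, B, F, E, G]
After 2 (swap(6, 3)): [C, A, D, G, F, E, B]
After 3 (rotate_left(4, 6, k=2)): [C, A, D, G, B, F, E]
After 4 (rotate_left(1, 3, k=1)): [C, D, G, A, B, F, E]
After 5 (rotate_left(1, 5, k=1)): [C, G, A, B, F, D, E]
After 6 (swap(6, 0)): [E, G, A, B, F, D, C]
After 7 (rotate_left(1, 5, k=4)): [E, D, G, A, B, F, C]
After 8 (rotate_left(1, 5, k=3)): [E, B, F, D, G, A, C]
After 9 (swap(4, 6)): [E, B, F, D, C, A, G]
After 10 (reverse(4, 6)): [E, B, F, D, G, A, C]
After 11 (rotate_left(0, 4, k=4)): [G, E, B, F, D, A, C]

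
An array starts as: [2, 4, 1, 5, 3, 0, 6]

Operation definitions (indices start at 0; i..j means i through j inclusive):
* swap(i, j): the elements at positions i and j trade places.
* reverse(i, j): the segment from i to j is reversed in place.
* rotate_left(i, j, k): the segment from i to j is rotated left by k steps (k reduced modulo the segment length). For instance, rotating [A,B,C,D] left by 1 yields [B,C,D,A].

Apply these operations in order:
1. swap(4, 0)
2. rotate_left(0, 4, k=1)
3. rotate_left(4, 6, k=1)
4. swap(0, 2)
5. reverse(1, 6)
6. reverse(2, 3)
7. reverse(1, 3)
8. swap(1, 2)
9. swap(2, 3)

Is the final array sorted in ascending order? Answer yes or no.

After 1 (swap(4, 0)): [3, 4, 1, 5, 2, 0, 6]
After 2 (rotate_left(0, 4, k=1)): [4, 1, 5, 2, 3, 0, 6]
After 3 (rotate_left(4, 6, k=1)): [4, 1, 5, 2, 0, 6, 3]
After 4 (swap(0, 2)): [5, 1, 4, 2, 0, 6, 3]
After 5 (reverse(1, 6)): [5, 3, 6, 0, 2, 4, 1]
After 6 (reverse(2, 3)): [5, 3, 0, 6, 2, 4, 1]
After 7 (reverse(1, 3)): [5, 6, 0, 3, 2, 4, 1]
After 8 (swap(1, 2)): [5, 0, 6, 3, 2, 4, 1]
After 9 (swap(2, 3)): [5, 0, 3, 6, 2, 4, 1]

Answer: no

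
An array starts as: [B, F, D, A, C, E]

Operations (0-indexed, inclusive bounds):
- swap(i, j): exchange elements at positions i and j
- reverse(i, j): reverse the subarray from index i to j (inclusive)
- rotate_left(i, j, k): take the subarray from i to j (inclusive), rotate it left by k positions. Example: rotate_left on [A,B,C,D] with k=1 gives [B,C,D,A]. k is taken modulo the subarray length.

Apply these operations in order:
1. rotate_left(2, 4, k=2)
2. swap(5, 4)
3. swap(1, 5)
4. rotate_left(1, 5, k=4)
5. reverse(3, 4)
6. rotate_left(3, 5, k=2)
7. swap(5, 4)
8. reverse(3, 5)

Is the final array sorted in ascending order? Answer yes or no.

Answer: no

Derivation:
After 1 (rotate_left(2, 4, k=2)): [B, F, C, D, A, E]
After 2 (swap(5, 4)): [B, F, C, D, E, A]
After 3 (swap(1, 5)): [B, A, C, D, E, F]
After 4 (rotate_left(1, 5, k=4)): [B, F, A, C, D, E]
After 5 (reverse(3, 4)): [B, F, A, D, C, E]
After 6 (rotate_left(3, 5, k=2)): [B, F, A, E, D, C]
After 7 (swap(5, 4)): [B, F, A, E, C, D]
After 8 (reverse(3, 5)): [B, F, A, D, C, E]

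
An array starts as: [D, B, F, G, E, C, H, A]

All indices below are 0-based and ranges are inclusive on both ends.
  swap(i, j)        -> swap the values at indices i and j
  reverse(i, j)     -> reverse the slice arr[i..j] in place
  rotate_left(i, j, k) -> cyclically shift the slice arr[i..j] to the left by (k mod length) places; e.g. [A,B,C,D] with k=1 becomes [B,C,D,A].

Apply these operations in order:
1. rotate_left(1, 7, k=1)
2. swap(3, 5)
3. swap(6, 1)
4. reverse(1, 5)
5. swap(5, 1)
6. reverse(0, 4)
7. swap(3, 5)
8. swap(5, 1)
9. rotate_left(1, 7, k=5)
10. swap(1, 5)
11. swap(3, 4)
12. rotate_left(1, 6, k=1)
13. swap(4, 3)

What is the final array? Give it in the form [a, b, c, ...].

After 1 (rotate_left(1, 7, k=1)): [D, F, G, E, C, H, A, B]
After 2 (swap(3, 5)): [D, F, G, H, C, E, A, B]
After 3 (swap(6, 1)): [D, A, G, H, C, E, F, B]
After 4 (reverse(1, 5)): [D, E, C, H, G, A, F, B]
After 5 (swap(5, 1)): [D, A, C, H, G, E, F, B]
After 6 (reverse(0, 4)): [G, H, C, A, D, E, F, B]
After 7 (swap(3, 5)): [G, H, C, E, D, A, F, B]
After 8 (swap(5, 1)): [G, A, C, E, D, H, F, B]
After 9 (rotate_left(1, 7, k=5)): [G, F, B, A, C, E, D, H]
After 10 (swap(1, 5)): [G, E, B, A, C, F, D, H]
After 11 (swap(3, 4)): [G, E, B, C, A, F, D, H]
After 12 (rotate_left(1, 6, k=1)): [G, B, C, A, F, D, E, H]
After 13 (swap(4, 3)): [G, B, C, F, A, D, E, H]

Answer: [G, B, C, F, A, D, E, H]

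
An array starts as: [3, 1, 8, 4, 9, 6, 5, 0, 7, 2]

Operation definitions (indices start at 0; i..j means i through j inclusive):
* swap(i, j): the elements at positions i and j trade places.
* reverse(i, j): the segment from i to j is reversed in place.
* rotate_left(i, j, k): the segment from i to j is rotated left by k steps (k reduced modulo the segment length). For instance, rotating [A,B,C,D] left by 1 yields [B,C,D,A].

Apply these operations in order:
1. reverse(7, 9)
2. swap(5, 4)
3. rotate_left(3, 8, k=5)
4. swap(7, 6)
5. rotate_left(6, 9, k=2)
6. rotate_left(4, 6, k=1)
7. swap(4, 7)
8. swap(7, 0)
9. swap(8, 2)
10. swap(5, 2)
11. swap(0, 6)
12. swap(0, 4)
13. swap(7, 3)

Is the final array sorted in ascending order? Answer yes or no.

After 1 (reverse(7, 9)): [3, 1, 8, 4, 9, 6, 5, 2, 7, 0]
After 2 (swap(5, 4)): [3, 1, 8, 4, 6, 9, 5, 2, 7, 0]
After 3 (rotate_left(3, 8, k=5)): [3, 1, 8, 7, 4, 6, 9, 5, 2, 0]
After 4 (swap(7, 6)): [3, 1, 8, 7, 4, 6, 5, 9, 2, 0]
After 5 (rotate_left(6, 9, k=2)): [3, 1, 8, 7, 4, 6, 2, 0, 5, 9]
After 6 (rotate_left(4, 6, k=1)): [3, 1, 8, 7, 6, 2, 4, 0, 5, 9]
After 7 (swap(4, 7)): [3, 1, 8, 7, 0, 2, 4, 6, 5, 9]
After 8 (swap(7, 0)): [6, 1, 8, 7, 0, 2, 4, 3, 5, 9]
After 9 (swap(8, 2)): [6, 1, 5, 7, 0, 2, 4, 3, 8, 9]
After 10 (swap(5, 2)): [6, 1, 2, 7, 0, 5, 4, 3, 8, 9]
After 11 (swap(0, 6)): [4, 1, 2, 7, 0, 5, 6, 3, 8, 9]
After 12 (swap(0, 4)): [0, 1, 2, 7, 4, 5, 6, 3, 8, 9]
After 13 (swap(7, 3)): [0, 1, 2, 3, 4, 5, 6, 7, 8, 9]

Answer: yes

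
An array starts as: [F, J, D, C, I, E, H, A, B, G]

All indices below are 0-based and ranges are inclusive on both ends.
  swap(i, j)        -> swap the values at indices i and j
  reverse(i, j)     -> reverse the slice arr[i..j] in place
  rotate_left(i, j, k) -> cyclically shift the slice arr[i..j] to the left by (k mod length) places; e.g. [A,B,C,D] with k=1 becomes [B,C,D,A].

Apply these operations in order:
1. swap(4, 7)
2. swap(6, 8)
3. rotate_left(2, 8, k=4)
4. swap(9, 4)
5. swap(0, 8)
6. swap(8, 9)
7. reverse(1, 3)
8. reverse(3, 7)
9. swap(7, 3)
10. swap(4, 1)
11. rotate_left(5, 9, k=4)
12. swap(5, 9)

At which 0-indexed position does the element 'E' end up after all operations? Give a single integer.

After 1 (swap(4, 7)): [F, J, D, C, A, E, H, I, B, G]
After 2 (swap(6, 8)): [F, J, D, C, A, E, B, I, H, G]
After 3 (rotate_left(2, 8, k=4)): [F, J, B, I, H, D, C, A, E, G]
After 4 (swap(9, 4)): [F, J, B, I, G, D, C, A, E, H]
After 5 (swap(0, 8)): [E, J, B, I, G, D, C, A, F, H]
After 6 (swap(8, 9)): [E, J, B, I, G, D, C, A, H, F]
After 7 (reverse(1, 3)): [E, I, B, J, G, D, C, A, H, F]
After 8 (reverse(3, 7)): [E, I, B, A, C, D, G, J, H, F]
After 9 (swap(7, 3)): [E, I, B, J, C, D, G, A, H, F]
After 10 (swap(4, 1)): [E, C, B, J, I, D, G, A, H, F]
After 11 (rotate_left(5, 9, k=4)): [E, C, B, J, I, F, D, G, A, H]
After 12 (swap(5, 9)): [E, C, B, J, I, H, D, G, A, F]

Answer: 0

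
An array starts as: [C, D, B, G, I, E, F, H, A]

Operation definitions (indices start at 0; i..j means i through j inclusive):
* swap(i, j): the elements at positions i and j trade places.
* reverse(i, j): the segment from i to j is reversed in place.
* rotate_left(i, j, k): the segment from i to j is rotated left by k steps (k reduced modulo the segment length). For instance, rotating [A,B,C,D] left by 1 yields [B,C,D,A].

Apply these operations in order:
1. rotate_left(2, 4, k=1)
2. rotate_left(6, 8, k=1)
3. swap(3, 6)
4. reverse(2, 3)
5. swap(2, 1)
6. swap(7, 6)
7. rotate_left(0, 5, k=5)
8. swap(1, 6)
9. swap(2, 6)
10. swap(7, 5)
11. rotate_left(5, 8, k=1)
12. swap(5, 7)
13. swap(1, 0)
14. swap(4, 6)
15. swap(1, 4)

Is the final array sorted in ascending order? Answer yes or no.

After 1 (rotate_left(2, 4, k=1)): [C, D, G, I, B, E, F, H, A]
After 2 (rotate_left(6, 8, k=1)): [C, D, G, I, B, E, H, A, F]
After 3 (swap(3, 6)): [C, D, G, H, B, E, I, A, F]
After 4 (reverse(2, 3)): [C, D, H, G, B, E, I, A, F]
After 5 (swap(2, 1)): [C, H, D, G, B, E, I, A, F]
After 6 (swap(7, 6)): [C, H, D, G, B, E, A, I, F]
After 7 (rotate_left(0, 5, k=5)): [E, C, H, D, G, B, A, I, F]
After 8 (swap(1, 6)): [E, A, H, D, G, B, C, I, F]
After 9 (swap(2, 6)): [E, A, C, D, G, B, H, I, F]
After 10 (swap(7, 5)): [E, A, C, D, G, I, H, B, F]
After 11 (rotate_left(5, 8, k=1)): [E, A, C, D, G, H, B, F, I]
After 12 (swap(5, 7)): [E, A, C, D, G, F, B, H, I]
After 13 (swap(1, 0)): [A, E, C, D, G, F, B, H, I]
After 14 (swap(4, 6)): [A, E, C, D, B, F, G, H, I]
After 15 (swap(1, 4)): [A, B, C, D, E, F, G, H, I]

Answer: yes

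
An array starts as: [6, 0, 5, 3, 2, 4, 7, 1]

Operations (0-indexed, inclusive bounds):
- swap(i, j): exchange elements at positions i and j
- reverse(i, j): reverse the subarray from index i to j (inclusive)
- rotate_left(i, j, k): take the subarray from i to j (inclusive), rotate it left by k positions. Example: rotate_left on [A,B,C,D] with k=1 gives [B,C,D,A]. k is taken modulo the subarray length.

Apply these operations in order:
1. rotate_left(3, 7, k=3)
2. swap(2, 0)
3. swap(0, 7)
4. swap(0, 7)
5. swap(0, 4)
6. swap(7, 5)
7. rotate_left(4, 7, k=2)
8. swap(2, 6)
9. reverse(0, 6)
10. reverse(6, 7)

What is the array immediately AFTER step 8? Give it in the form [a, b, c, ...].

Answer: [1, 0, 5, 7, 2, 3, 6, 4]

Derivation:
After 1 (rotate_left(3, 7, k=3)): [6, 0, 5, 7, 1, 3, 2, 4]
After 2 (swap(2, 0)): [5, 0, 6, 7, 1, 3, 2, 4]
After 3 (swap(0, 7)): [4, 0, 6, 7, 1, 3, 2, 5]
After 4 (swap(0, 7)): [5, 0, 6, 7, 1, 3, 2, 4]
After 5 (swap(0, 4)): [1, 0, 6, 7, 5, 3, 2, 4]
After 6 (swap(7, 5)): [1, 0, 6, 7, 5, 4, 2, 3]
After 7 (rotate_left(4, 7, k=2)): [1, 0, 6, 7, 2, 3, 5, 4]
After 8 (swap(2, 6)): [1, 0, 5, 7, 2, 3, 6, 4]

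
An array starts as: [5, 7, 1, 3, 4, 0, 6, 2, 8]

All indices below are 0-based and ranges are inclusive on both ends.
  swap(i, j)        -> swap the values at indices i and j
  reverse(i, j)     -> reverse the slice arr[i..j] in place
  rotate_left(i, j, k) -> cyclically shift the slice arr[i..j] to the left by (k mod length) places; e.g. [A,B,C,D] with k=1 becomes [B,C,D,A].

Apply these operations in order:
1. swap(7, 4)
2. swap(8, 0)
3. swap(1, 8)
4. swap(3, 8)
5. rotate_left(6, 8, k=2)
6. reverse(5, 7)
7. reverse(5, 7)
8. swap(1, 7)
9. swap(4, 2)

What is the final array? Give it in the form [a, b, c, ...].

Answer: [8, 6, 2, 7, 1, 0, 3, 5, 4]

Derivation:
After 1 (swap(7, 4)): [5, 7, 1, 3, 2, 0, 6, 4, 8]
After 2 (swap(8, 0)): [8, 7, 1, 3, 2, 0, 6, 4, 5]
After 3 (swap(1, 8)): [8, 5, 1, 3, 2, 0, 6, 4, 7]
After 4 (swap(3, 8)): [8, 5, 1, 7, 2, 0, 6, 4, 3]
After 5 (rotate_left(6, 8, k=2)): [8, 5, 1, 7, 2, 0, 3, 6, 4]
After 6 (reverse(5, 7)): [8, 5, 1, 7, 2, 6, 3, 0, 4]
After 7 (reverse(5, 7)): [8, 5, 1, 7, 2, 0, 3, 6, 4]
After 8 (swap(1, 7)): [8, 6, 1, 7, 2, 0, 3, 5, 4]
After 9 (swap(4, 2)): [8, 6, 2, 7, 1, 0, 3, 5, 4]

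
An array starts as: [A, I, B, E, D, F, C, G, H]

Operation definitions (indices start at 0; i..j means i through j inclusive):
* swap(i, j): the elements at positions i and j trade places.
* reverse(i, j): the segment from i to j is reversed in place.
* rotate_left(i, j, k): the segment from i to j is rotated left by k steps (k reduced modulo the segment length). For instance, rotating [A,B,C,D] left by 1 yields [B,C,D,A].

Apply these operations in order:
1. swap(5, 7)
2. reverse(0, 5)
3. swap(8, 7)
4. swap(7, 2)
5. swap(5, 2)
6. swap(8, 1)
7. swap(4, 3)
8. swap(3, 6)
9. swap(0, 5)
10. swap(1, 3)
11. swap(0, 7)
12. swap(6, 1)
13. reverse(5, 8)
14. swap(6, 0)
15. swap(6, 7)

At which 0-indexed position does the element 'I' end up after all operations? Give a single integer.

After 1 (swap(5, 7)): [A, I, B, E, D, G, C, F, H]
After 2 (reverse(0, 5)): [G, D, E, B, I, A, C, F, H]
After 3 (swap(8, 7)): [G, D, E, B, I, A, C, H, F]
After 4 (swap(7, 2)): [G, D, H, B, I, A, C, E, F]
After 5 (swap(5, 2)): [G, D, A, B, I, H, C, E, F]
After 6 (swap(8, 1)): [G, F, A, B, I, H, C, E, D]
After 7 (swap(4, 3)): [G, F, A, I, B, H, C, E, D]
After 8 (swap(3, 6)): [G, F, A, C, B, H, I, E, D]
After 9 (swap(0, 5)): [H, F, A, C, B, G, I, E, D]
After 10 (swap(1, 3)): [H, C, A, F, B, G, I, E, D]
After 11 (swap(0, 7)): [E, C, A, F, B, G, I, H, D]
After 12 (swap(6, 1)): [E, I, A, F, B, G, C, H, D]
After 13 (reverse(5, 8)): [E, I, A, F, B, D, H, C, G]
After 14 (swap(6, 0)): [H, I, A, F, B, D, E, C, G]
After 15 (swap(6, 7)): [H, I, A, F, B, D, C, E, G]

Answer: 1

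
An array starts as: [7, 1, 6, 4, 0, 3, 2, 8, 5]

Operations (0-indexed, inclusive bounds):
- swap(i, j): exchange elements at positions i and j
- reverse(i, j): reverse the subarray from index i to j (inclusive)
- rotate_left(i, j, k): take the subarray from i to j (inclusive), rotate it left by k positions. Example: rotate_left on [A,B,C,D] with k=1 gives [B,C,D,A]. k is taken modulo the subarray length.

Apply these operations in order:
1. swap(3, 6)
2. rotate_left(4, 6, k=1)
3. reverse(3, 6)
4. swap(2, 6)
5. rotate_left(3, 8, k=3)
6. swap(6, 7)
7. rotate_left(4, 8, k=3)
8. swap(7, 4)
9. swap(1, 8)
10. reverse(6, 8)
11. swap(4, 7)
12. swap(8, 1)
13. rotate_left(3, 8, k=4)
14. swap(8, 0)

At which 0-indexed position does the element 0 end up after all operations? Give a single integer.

After 1 (swap(3, 6)): [7, 1, 6, 2, 0, 3, 4, 8, 5]
After 2 (rotate_left(4, 6, k=1)): [7, 1, 6, 2, 3, 4, 0, 8, 5]
After 3 (reverse(3, 6)): [7, 1, 6, 0, 4, 3, 2, 8, 5]
After 4 (swap(2, 6)): [7, 1, 2, 0, 4, 3, 6, 8, 5]
After 5 (rotate_left(3, 8, k=3)): [7, 1, 2, 6, 8, 5, 0, 4, 3]
After 6 (swap(6, 7)): [7, 1, 2, 6, 8, 5, 4, 0, 3]
After 7 (rotate_left(4, 8, k=3)): [7, 1, 2, 6, 0, 3, 8, 5, 4]
After 8 (swap(7, 4)): [7, 1, 2, 6, 5, 3, 8, 0, 4]
After 9 (swap(1, 8)): [7, 4, 2, 6, 5, 3, 8, 0, 1]
After 10 (reverse(6, 8)): [7, 4, 2, 6, 5, 3, 1, 0, 8]
After 11 (swap(4, 7)): [7, 4, 2, 6, 0, 3, 1, 5, 8]
After 12 (swap(8, 1)): [7, 8, 2, 6, 0, 3, 1, 5, 4]
After 13 (rotate_left(3, 8, k=4)): [7, 8, 2, 5, 4, 6, 0, 3, 1]
After 14 (swap(8, 0)): [1, 8, 2, 5, 4, 6, 0, 3, 7]

Answer: 6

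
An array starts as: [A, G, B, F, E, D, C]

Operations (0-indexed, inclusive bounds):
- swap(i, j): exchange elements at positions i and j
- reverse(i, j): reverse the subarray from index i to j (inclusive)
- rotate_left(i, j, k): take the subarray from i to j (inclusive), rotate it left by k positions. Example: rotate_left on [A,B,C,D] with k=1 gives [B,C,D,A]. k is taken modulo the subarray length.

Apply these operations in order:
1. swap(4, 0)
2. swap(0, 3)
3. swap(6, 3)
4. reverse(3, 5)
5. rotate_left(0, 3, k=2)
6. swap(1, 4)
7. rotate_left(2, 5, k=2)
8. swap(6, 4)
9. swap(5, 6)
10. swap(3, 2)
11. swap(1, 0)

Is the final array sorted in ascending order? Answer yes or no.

After 1 (swap(4, 0)): [E, G, B, F, A, D, C]
After 2 (swap(0, 3)): [F, G, B, E, A, D, C]
After 3 (swap(6, 3)): [F, G, B, C, A, D, E]
After 4 (reverse(3, 5)): [F, G, B, D, A, C, E]
After 5 (rotate_left(0, 3, k=2)): [B, D, F, G, A, C, E]
After 6 (swap(1, 4)): [B, A, F, G, D, C, E]
After 7 (rotate_left(2, 5, k=2)): [B, A, D, C, F, G, E]
After 8 (swap(6, 4)): [B, A, D, C, E, G, F]
After 9 (swap(5, 6)): [B, A, D, C, E, F, G]
After 10 (swap(3, 2)): [B, A, C, D, E, F, G]
After 11 (swap(1, 0)): [A, B, C, D, E, F, G]

Answer: yes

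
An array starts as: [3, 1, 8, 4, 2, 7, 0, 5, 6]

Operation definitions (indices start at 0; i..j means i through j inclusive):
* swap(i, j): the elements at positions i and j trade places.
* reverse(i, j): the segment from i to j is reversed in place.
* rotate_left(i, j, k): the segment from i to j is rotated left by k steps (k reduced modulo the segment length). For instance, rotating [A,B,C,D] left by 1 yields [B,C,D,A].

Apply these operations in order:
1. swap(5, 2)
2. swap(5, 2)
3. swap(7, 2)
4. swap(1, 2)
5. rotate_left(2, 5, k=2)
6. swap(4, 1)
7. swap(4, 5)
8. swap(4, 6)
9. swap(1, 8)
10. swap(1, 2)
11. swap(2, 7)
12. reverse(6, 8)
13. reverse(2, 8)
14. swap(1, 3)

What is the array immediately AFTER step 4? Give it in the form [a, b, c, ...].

Answer: [3, 5, 1, 4, 2, 7, 0, 8, 6]

Derivation:
After 1 (swap(5, 2)): [3, 1, 7, 4, 2, 8, 0, 5, 6]
After 2 (swap(5, 2)): [3, 1, 8, 4, 2, 7, 0, 5, 6]
After 3 (swap(7, 2)): [3, 1, 5, 4, 2, 7, 0, 8, 6]
After 4 (swap(1, 2)): [3, 5, 1, 4, 2, 7, 0, 8, 6]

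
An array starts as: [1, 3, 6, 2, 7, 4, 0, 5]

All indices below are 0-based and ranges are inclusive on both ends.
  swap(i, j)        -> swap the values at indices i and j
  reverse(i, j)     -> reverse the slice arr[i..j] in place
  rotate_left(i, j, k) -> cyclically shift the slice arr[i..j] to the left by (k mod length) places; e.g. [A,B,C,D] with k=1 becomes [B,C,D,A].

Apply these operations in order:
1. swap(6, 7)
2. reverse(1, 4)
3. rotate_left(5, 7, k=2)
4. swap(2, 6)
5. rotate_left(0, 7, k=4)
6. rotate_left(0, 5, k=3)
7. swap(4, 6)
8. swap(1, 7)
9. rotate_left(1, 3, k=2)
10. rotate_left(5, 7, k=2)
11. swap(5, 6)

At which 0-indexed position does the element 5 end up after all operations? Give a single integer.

After 1 (swap(6, 7)): [1, 3, 6, 2, 7, 4, 5, 0]
After 2 (reverse(1, 4)): [1, 7, 2, 6, 3, 4, 5, 0]
After 3 (rotate_left(5, 7, k=2)): [1, 7, 2, 6, 3, 0, 4, 5]
After 4 (swap(2, 6)): [1, 7, 4, 6, 3, 0, 2, 5]
After 5 (rotate_left(0, 7, k=4)): [3, 0, 2, 5, 1, 7, 4, 6]
After 6 (rotate_left(0, 5, k=3)): [5, 1, 7, 3, 0, 2, 4, 6]
After 7 (swap(4, 6)): [5, 1, 7, 3, 4, 2, 0, 6]
After 8 (swap(1, 7)): [5, 6, 7, 3, 4, 2, 0, 1]
After 9 (rotate_left(1, 3, k=2)): [5, 3, 6, 7, 4, 2, 0, 1]
After 10 (rotate_left(5, 7, k=2)): [5, 3, 6, 7, 4, 1, 2, 0]
After 11 (swap(5, 6)): [5, 3, 6, 7, 4, 2, 1, 0]

Answer: 0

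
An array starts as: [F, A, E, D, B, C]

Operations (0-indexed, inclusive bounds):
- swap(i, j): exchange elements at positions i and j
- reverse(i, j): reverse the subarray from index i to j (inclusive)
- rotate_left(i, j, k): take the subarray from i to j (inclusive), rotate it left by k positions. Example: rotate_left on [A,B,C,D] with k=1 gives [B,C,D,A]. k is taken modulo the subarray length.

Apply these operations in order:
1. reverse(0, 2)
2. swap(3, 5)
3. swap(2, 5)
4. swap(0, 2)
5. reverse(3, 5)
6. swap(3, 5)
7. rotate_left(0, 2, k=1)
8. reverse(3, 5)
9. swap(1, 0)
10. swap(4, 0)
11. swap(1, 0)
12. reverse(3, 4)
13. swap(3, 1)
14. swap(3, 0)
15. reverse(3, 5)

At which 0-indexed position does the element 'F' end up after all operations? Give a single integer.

After 1 (reverse(0, 2)): [E, A, F, D, B, C]
After 2 (swap(3, 5)): [E, A, F, C, B, D]
After 3 (swap(2, 5)): [E, A, D, C, B, F]
After 4 (swap(0, 2)): [D, A, E, C, B, F]
After 5 (reverse(3, 5)): [D, A, E, F, B, C]
After 6 (swap(3, 5)): [D, A, E, C, B, F]
After 7 (rotate_left(0, 2, k=1)): [A, E, D, C, B, F]
After 8 (reverse(3, 5)): [A, E, D, F, B, C]
After 9 (swap(1, 0)): [E, A, D, F, B, C]
After 10 (swap(4, 0)): [B, A, D, F, E, C]
After 11 (swap(1, 0)): [A, B, D, F, E, C]
After 12 (reverse(3, 4)): [A, B, D, E, F, C]
After 13 (swap(3, 1)): [A, E, D, B, F, C]
After 14 (swap(3, 0)): [B, E, D, A, F, C]
After 15 (reverse(3, 5)): [B, E, D, C, F, A]

Answer: 4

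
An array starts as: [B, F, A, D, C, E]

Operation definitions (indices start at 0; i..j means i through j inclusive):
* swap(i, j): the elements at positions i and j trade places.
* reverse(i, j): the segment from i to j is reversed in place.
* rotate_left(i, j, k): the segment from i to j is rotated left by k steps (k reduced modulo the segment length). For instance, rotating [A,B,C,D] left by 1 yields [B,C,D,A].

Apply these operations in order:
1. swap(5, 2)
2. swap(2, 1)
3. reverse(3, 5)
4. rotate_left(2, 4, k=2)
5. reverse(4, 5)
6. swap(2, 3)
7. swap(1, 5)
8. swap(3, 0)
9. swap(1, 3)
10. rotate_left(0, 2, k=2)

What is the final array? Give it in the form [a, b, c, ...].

Answer: [F, C, B, A, D, E]

Derivation:
After 1 (swap(5, 2)): [B, F, E, D, C, A]
After 2 (swap(2, 1)): [B, E, F, D, C, A]
After 3 (reverse(3, 5)): [B, E, F, A, C, D]
After 4 (rotate_left(2, 4, k=2)): [B, E, C, F, A, D]
After 5 (reverse(4, 5)): [B, E, C, F, D, A]
After 6 (swap(2, 3)): [B, E, F, C, D, A]
After 7 (swap(1, 5)): [B, A, F, C, D, E]
After 8 (swap(3, 0)): [C, A, F, B, D, E]
After 9 (swap(1, 3)): [C, B, F, A, D, E]
After 10 (rotate_left(0, 2, k=2)): [F, C, B, A, D, E]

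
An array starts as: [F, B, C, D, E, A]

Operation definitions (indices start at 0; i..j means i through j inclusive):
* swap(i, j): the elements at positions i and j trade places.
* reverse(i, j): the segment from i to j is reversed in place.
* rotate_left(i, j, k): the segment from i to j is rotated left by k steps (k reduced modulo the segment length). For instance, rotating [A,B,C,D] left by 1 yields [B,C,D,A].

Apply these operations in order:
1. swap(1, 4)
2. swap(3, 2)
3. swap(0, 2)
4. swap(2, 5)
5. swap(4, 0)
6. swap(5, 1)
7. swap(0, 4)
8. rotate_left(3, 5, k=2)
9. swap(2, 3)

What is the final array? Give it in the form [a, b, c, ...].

After 1 (swap(1, 4)): [F, E, C, D, B, A]
After 2 (swap(3, 2)): [F, E, D, C, B, A]
After 3 (swap(0, 2)): [D, E, F, C, B, A]
After 4 (swap(2, 5)): [D, E, A, C, B, F]
After 5 (swap(4, 0)): [B, E, A, C, D, F]
After 6 (swap(5, 1)): [B, F, A, C, D, E]
After 7 (swap(0, 4)): [D, F, A, C, B, E]
After 8 (rotate_left(3, 5, k=2)): [D, F, A, E, C, B]
After 9 (swap(2, 3)): [D, F, E, A, C, B]

Answer: [D, F, E, A, C, B]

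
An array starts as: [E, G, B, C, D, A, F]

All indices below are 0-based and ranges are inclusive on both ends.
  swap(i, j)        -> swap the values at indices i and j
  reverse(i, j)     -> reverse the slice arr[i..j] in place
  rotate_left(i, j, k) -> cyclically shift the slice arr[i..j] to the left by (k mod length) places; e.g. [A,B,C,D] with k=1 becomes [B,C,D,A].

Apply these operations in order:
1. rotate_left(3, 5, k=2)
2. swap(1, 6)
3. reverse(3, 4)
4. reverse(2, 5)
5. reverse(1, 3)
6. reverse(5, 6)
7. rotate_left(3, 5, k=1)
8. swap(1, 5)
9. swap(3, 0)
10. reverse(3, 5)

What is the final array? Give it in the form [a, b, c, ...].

Answer: [C, F, D, A, G, E, B]

Derivation:
After 1 (rotate_left(3, 5, k=2)): [E, G, B, A, C, D, F]
After 2 (swap(1, 6)): [E, F, B, A, C, D, G]
After 3 (reverse(3, 4)): [E, F, B, C, A, D, G]
After 4 (reverse(2, 5)): [E, F, D, A, C, B, G]
After 5 (reverse(1, 3)): [E, A, D, F, C, B, G]
After 6 (reverse(5, 6)): [E, A, D, F, C, G, B]
After 7 (rotate_left(3, 5, k=1)): [E, A, D, C, G, F, B]
After 8 (swap(1, 5)): [E, F, D, C, G, A, B]
After 9 (swap(3, 0)): [C, F, D, E, G, A, B]
After 10 (reverse(3, 5)): [C, F, D, A, G, E, B]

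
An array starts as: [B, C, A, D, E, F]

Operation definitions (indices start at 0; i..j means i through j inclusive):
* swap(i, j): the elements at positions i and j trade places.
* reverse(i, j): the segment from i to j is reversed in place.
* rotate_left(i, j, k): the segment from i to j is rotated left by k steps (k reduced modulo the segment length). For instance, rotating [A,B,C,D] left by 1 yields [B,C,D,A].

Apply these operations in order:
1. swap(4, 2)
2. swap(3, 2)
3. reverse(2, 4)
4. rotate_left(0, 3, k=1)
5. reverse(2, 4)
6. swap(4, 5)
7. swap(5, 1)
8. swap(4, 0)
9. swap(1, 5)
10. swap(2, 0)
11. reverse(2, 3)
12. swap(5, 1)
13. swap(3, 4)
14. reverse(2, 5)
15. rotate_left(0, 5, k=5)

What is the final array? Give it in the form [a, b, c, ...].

Answer: [B, D, E, A, F, C]

Derivation:
After 1 (swap(4, 2)): [B, C, E, D, A, F]
After 2 (swap(3, 2)): [B, C, D, E, A, F]
After 3 (reverse(2, 4)): [B, C, A, E, D, F]
After 4 (rotate_left(0, 3, k=1)): [C, A, E, B, D, F]
After 5 (reverse(2, 4)): [C, A, D, B, E, F]
After 6 (swap(4, 5)): [C, A, D, B, F, E]
After 7 (swap(5, 1)): [C, E, D, B, F, A]
After 8 (swap(4, 0)): [F, E, D, B, C, A]
After 9 (swap(1, 5)): [F, A, D, B, C, E]
After 10 (swap(2, 0)): [D, A, F, B, C, E]
After 11 (reverse(2, 3)): [D, A, B, F, C, E]
After 12 (swap(5, 1)): [D, E, B, F, C, A]
After 13 (swap(3, 4)): [D, E, B, C, F, A]
After 14 (reverse(2, 5)): [D, E, A, F, C, B]
After 15 (rotate_left(0, 5, k=5)): [B, D, E, A, F, C]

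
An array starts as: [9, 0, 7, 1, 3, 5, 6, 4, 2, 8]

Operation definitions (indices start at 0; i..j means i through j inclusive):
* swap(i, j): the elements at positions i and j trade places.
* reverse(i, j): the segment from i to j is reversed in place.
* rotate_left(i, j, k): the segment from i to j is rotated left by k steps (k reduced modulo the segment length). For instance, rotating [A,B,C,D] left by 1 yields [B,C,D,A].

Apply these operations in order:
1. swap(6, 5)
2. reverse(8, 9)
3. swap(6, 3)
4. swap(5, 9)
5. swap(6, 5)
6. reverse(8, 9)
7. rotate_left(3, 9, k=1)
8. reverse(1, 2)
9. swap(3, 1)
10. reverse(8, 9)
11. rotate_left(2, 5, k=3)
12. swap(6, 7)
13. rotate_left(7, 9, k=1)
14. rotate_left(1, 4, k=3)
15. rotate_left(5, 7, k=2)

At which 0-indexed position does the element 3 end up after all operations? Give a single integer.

After 1 (swap(6, 5)): [9, 0, 7, 1, 3, 6, 5, 4, 2, 8]
After 2 (reverse(8, 9)): [9, 0, 7, 1, 3, 6, 5, 4, 8, 2]
After 3 (swap(6, 3)): [9, 0, 7, 5, 3, 6, 1, 4, 8, 2]
After 4 (swap(5, 9)): [9, 0, 7, 5, 3, 2, 1, 4, 8, 6]
After 5 (swap(6, 5)): [9, 0, 7, 5, 3, 1, 2, 4, 8, 6]
After 6 (reverse(8, 9)): [9, 0, 7, 5, 3, 1, 2, 4, 6, 8]
After 7 (rotate_left(3, 9, k=1)): [9, 0, 7, 3, 1, 2, 4, 6, 8, 5]
After 8 (reverse(1, 2)): [9, 7, 0, 3, 1, 2, 4, 6, 8, 5]
After 9 (swap(3, 1)): [9, 3, 0, 7, 1, 2, 4, 6, 8, 5]
After 10 (reverse(8, 9)): [9, 3, 0, 7, 1, 2, 4, 6, 5, 8]
After 11 (rotate_left(2, 5, k=3)): [9, 3, 2, 0, 7, 1, 4, 6, 5, 8]
After 12 (swap(6, 7)): [9, 3, 2, 0, 7, 1, 6, 4, 5, 8]
After 13 (rotate_left(7, 9, k=1)): [9, 3, 2, 0, 7, 1, 6, 5, 8, 4]
After 14 (rotate_left(1, 4, k=3)): [9, 7, 3, 2, 0, 1, 6, 5, 8, 4]
After 15 (rotate_left(5, 7, k=2)): [9, 7, 3, 2, 0, 5, 1, 6, 8, 4]

Answer: 2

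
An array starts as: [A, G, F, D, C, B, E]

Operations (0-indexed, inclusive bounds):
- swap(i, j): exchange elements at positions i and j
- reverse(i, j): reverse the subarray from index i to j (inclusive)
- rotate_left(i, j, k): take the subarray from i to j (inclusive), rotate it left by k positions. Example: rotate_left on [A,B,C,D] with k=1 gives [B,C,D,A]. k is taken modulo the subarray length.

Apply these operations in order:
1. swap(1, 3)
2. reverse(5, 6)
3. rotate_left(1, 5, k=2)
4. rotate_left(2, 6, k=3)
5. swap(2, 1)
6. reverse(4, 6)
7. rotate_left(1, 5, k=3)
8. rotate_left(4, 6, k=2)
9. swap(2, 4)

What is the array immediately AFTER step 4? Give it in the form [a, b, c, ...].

Answer: [A, G, F, B, C, E, D]

Derivation:
After 1 (swap(1, 3)): [A, D, F, G, C, B, E]
After 2 (reverse(5, 6)): [A, D, F, G, C, E, B]
After 3 (rotate_left(1, 5, k=2)): [A, G, C, E, D, F, B]
After 4 (rotate_left(2, 6, k=3)): [A, G, F, B, C, E, D]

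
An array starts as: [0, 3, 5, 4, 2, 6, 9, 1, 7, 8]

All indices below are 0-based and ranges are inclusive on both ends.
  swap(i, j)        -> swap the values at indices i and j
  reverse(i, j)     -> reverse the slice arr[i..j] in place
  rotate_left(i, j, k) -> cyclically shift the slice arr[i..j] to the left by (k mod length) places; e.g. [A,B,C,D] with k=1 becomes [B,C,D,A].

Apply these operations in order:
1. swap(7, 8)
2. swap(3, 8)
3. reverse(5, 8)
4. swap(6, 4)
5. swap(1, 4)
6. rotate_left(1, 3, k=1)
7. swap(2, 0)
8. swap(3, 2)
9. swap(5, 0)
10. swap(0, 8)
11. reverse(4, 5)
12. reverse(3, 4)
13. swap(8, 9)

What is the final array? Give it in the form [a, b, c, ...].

Answer: [6, 5, 7, 1, 0, 3, 2, 9, 8, 4]

Derivation:
After 1 (swap(7, 8)): [0, 3, 5, 4, 2, 6, 9, 7, 1, 8]
After 2 (swap(3, 8)): [0, 3, 5, 1, 2, 6, 9, 7, 4, 8]
After 3 (reverse(5, 8)): [0, 3, 5, 1, 2, 4, 7, 9, 6, 8]
After 4 (swap(6, 4)): [0, 3, 5, 1, 7, 4, 2, 9, 6, 8]
After 5 (swap(1, 4)): [0, 7, 5, 1, 3, 4, 2, 9, 6, 8]
After 6 (rotate_left(1, 3, k=1)): [0, 5, 1, 7, 3, 4, 2, 9, 6, 8]
After 7 (swap(2, 0)): [1, 5, 0, 7, 3, 4, 2, 9, 6, 8]
After 8 (swap(3, 2)): [1, 5, 7, 0, 3, 4, 2, 9, 6, 8]
After 9 (swap(5, 0)): [4, 5, 7, 0, 3, 1, 2, 9, 6, 8]
After 10 (swap(0, 8)): [6, 5, 7, 0, 3, 1, 2, 9, 4, 8]
After 11 (reverse(4, 5)): [6, 5, 7, 0, 1, 3, 2, 9, 4, 8]
After 12 (reverse(3, 4)): [6, 5, 7, 1, 0, 3, 2, 9, 4, 8]
After 13 (swap(8, 9)): [6, 5, 7, 1, 0, 3, 2, 9, 8, 4]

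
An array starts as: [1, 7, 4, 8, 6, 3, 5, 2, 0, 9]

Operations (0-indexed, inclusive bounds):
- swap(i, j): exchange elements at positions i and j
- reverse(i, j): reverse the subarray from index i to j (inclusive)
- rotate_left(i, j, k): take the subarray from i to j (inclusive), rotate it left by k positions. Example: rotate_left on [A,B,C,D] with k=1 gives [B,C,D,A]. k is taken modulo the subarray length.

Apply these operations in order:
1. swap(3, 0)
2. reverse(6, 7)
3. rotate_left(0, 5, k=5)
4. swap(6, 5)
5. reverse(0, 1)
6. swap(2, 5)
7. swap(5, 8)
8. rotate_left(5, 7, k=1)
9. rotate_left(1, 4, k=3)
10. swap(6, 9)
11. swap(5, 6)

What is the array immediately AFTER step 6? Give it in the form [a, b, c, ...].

Answer: [8, 3, 2, 4, 1, 7, 6, 5, 0, 9]

Derivation:
After 1 (swap(3, 0)): [8, 7, 4, 1, 6, 3, 5, 2, 0, 9]
After 2 (reverse(6, 7)): [8, 7, 4, 1, 6, 3, 2, 5, 0, 9]
After 3 (rotate_left(0, 5, k=5)): [3, 8, 7, 4, 1, 6, 2, 5, 0, 9]
After 4 (swap(6, 5)): [3, 8, 7, 4, 1, 2, 6, 5, 0, 9]
After 5 (reverse(0, 1)): [8, 3, 7, 4, 1, 2, 6, 5, 0, 9]
After 6 (swap(2, 5)): [8, 3, 2, 4, 1, 7, 6, 5, 0, 9]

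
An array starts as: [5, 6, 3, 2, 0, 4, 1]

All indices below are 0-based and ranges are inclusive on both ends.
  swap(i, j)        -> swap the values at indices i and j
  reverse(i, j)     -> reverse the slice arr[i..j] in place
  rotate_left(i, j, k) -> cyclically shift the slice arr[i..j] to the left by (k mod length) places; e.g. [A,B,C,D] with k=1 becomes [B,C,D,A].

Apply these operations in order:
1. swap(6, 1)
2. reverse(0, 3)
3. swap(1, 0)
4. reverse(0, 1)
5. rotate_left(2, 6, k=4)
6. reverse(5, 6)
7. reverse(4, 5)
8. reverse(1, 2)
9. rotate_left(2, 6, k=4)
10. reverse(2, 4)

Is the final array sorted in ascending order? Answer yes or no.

Answer: no

Derivation:
After 1 (swap(6, 1)): [5, 1, 3, 2, 0, 4, 6]
After 2 (reverse(0, 3)): [2, 3, 1, 5, 0, 4, 6]
After 3 (swap(1, 0)): [3, 2, 1, 5, 0, 4, 6]
After 4 (reverse(0, 1)): [2, 3, 1, 5, 0, 4, 6]
After 5 (rotate_left(2, 6, k=4)): [2, 3, 6, 1, 5, 0, 4]
After 6 (reverse(5, 6)): [2, 3, 6, 1, 5, 4, 0]
After 7 (reverse(4, 5)): [2, 3, 6, 1, 4, 5, 0]
After 8 (reverse(1, 2)): [2, 6, 3, 1, 4, 5, 0]
After 9 (rotate_left(2, 6, k=4)): [2, 6, 0, 3, 1, 4, 5]
After 10 (reverse(2, 4)): [2, 6, 1, 3, 0, 4, 5]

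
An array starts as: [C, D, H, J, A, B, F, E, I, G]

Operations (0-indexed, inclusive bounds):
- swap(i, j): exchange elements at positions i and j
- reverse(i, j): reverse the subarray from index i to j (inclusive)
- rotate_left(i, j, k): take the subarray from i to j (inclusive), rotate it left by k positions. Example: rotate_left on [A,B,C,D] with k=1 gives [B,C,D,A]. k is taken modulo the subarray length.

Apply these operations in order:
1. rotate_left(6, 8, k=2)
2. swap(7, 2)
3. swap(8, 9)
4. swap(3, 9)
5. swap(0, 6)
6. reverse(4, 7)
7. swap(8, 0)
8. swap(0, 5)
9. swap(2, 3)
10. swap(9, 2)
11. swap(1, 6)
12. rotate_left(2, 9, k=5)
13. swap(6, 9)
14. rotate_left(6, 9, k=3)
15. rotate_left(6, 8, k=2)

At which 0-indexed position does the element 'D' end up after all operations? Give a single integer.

Answer: 8

Derivation:
After 1 (rotate_left(6, 8, k=2)): [C, D, H, J, A, B, I, F, E, G]
After 2 (swap(7, 2)): [C, D, F, J, A, B, I, H, E, G]
After 3 (swap(8, 9)): [C, D, F, J, A, B, I, H, G, E]
After 4 (swap(3, 9)): [C, D, F, E, A, B, I, H, G, J]
After 5 (swap(0, 6)): [I, D, F, E, A, B, C, H, G, J]
After 6 (reverse(4, 7)): [I, D, F, E, H, C, B, A, G, J]
After 7 (swap(8, 0)): [G, D, F, E, H, C, B, A, I, J]
After 8 (swap(0, 5)): [C, D, F, E, H, G, B, A, I, J]
After 9 (swap(2, 3)): [C, D, E, F, H, G, B, A, I, J]
After 10 (swap(9, 2)): [C, D, J, F, H, G, B, A, I, E]
After 11 (swap(1, 6)): [C, B, J, F, H, G, D, A, I, E]
After 12 (rotate_left(2, 9, k=5)): [C, B, A, I, E, J, F, H, G, D]
After 13 (swap(6, 9)): [C, B, A, I, E, J, D, H, G, F]
After 14 (rotate_left(6, 9, k=3)): [C, B, A, I, E, J, F, D, H, G]
After 15 (rotate_left(6, 8, k=2)): [C, B, A, I, E, J, H, F, D, G]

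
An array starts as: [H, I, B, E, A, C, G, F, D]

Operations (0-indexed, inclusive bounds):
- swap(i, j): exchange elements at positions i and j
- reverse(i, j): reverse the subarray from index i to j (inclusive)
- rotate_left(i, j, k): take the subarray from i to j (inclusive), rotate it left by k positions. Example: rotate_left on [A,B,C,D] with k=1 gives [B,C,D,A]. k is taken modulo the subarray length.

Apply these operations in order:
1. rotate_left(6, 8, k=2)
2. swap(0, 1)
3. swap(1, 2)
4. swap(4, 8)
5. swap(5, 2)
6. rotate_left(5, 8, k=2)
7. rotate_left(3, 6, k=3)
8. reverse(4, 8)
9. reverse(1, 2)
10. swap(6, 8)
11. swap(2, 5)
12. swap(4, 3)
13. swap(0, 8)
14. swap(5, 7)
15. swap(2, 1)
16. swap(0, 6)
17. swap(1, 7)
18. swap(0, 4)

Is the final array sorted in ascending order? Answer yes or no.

After 1 (rotate_left(6, 8, k=2)): [H, I, B, E, A, C, D, G, F]
After 2 (swap(0, 1)): [I, H, B, E, A, C, D, G, F]
After 3 (swap(1, 2)): [I, B, H, E, A, C, D, G, F]
After 4 (swap(4, 8)): [I, B, H, E, F, C, D, G, A]
After 5 (swap(5, 2)): [I, B, C, E, F, H, D, G, A]
After 6 (rotate_left(5, 8, k=2)): [I, B, C, E, F, G, A, H, D]
After 7 (rotate_left(3, 6, k=3)): [I, B, C, A, E, F, G, H, D]
After 8 (reverse(4, 8)): [I, B, C, A, D, H, G, F, E]
After 9 (reverse(1, 2)): [I, C, B, A, D, H, G, F, E]
After 10 (swap(6, 8)): [I, C, B, A, D, H, E, F, G]
After 11 (swap(2, 5)): [I, C, H, A, D, B, E, F, G]
After 12 (swap(4, 3)): [I, C, H, D, A, B, E, F, G]
After 13 (swap(0, 8)): [G, C, H, D, A, B, E, F, I]
After 14 (swap(5, 7)): [G, C, H, D, A, F, E, B, I]
After 15 (swap(2, 1)): [G, H, C, D, A, F, E, B, I]
After 16 (swap(0, 6)): [E, H, C, D, A, F, G, B, I]
After 17 (swap(1, 7)): [E, B, C, D, A, F, G, H, I]
After 18 (swap(0, 4)): [A, B, C, D, E, F, G, H, I]

Answer: yes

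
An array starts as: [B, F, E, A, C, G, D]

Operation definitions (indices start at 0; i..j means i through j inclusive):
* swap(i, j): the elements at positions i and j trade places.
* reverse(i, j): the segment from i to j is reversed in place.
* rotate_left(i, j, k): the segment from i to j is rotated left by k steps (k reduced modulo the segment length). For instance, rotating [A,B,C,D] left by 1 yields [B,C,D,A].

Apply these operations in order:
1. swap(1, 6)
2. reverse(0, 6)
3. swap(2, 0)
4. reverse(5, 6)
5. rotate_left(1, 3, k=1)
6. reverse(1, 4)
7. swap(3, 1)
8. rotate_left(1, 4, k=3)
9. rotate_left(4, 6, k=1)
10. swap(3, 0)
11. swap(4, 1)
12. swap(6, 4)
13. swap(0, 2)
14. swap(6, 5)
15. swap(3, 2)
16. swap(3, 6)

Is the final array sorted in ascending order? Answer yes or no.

After 1 (swap(1, 6)): [B, D, E, A, C, G, F]
After 2 (reverse(0, 6)): [F, G, C, A, E, D, B]
After 3 (swap(2, 0)): [C, G, F, A, E, D, B]
After 4 (reverse(5, 6)): [C, G, F, A, E, B, D]
After 5 (rotate_left(1, 3, k=1)): [C, F, A, G, E, B, D]
After 6 (reverse(1, 4)): [C, E, G, A, F, B, D]
After 7 (swap(3, 1)): [C, A, G, E, F, B, D]
After 8 (rotate_left(1, 4, k=3)): [C, F, A, G, E, B, D]
After 9 (rotate_left(4, 6, k=1)): [C, F, A, G, B, D, E]
After 10 (swap(3, 0)): [G, F, A, C, B, D, E]
After 11 (swap(4, 1)): [G, B, A, C, F, D, E]
After 12 (swap(6, 4)): [G, B, A, C, E, D, F]
After 13 (swap(0, 2)): [A, B, G, C, E, D, F]
After 14 (swap(6, 5)): [A, B, G, C, E, F, D]
After 15 (swap(3, 2)): [A, B, C, G, E, F, D]
After 16 (swap(3, 6)): [A, B, C, D, E, F, G]

Answer: yes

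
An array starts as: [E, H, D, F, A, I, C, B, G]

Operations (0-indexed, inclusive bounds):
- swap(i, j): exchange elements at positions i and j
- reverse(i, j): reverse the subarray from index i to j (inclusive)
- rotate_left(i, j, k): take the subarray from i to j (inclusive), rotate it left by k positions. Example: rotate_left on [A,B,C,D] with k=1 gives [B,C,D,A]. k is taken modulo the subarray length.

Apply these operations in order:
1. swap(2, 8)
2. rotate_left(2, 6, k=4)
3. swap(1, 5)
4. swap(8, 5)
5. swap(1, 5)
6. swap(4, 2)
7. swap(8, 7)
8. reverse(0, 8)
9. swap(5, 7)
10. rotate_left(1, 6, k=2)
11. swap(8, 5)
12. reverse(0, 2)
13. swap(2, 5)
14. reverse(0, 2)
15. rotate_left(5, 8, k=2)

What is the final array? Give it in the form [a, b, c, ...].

After 1 (swap(2, 8)): [E, H, G, F, A, I, C, B, D]
After 2 (rotate_left(2, 6, k=4)): [E, H, C, G, F, A, I, B, D]
After 3 (swap(1, 5)): [E, A, C, G, F, H, I, B, D]
After 4 (swap(8, 5)): [E, A, C, G, F, D, I, B, H]
After 5 (swap(1, 5)): [E, D, C, G, F, A, I, B, H]
After 6 (swap(4, 2)): [E, D, F, G, C, A, I, B, H]
After 7 (swap(8, 7)): [E, D, F, G, C, A, I, H, B]
After 8 (reverse(0, 8)): [B, H, I, A, C, G, F, D, E]
After 9 (swap(5, 7)): [B, H, I, A, C, D, F, G, E]
After 10 (rotate_left(1, 6, k=2)): [B, A, C, D, F, H, I, G, E]
After 11 (swap(8, 5)): [B, A, C, D, F, E, I, G, H]
After 12 (reverse(0, 2)): [C, A, B, D, F, E, I, G, H]
After 13 (swap(2, 5)): [C, A, E, D, F, B, I, G, H]
After 14 (reverse(0, 2)): [E, A, C, D, F, B, I, G, H]
After 15 (rotate_left(5, 8, k=2)): [E, A, C, D, F, G, H, B, I]

Answer: [E, A, C, D, F, G, H, B, I]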